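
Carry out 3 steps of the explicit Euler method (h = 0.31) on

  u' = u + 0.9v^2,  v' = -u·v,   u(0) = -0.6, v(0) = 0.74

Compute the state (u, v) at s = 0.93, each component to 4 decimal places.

Euler on (u,v): u_{n+1} = u_n + h·u', v_{n+1} = v_n + h·v'.
0.000000: (-0.600000, 0.740000); f=(-0.107160, 0.444000) → (-0.633220, 0.877640)
0.310000: (-0.633220, 0.877640); f=(0.060007, 0.555739) → (-0.614617, 1.049919)
0.620000: (-0.614617, 1.049919); f=(0.377480, 0.645298) → (-0.497599, 1.249962)
(u(0.93), v(0.93)) ≈ (-0.4976, 1.2500)

-0.4976, 1.2500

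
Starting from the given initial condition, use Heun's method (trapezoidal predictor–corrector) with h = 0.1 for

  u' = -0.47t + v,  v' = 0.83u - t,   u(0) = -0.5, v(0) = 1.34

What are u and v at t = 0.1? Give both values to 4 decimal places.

-0.3704, 1.2991

Heun on (u,v): k1 = f(t_n, state_n); k2 = f(t_n + h, state_n + h·k1); state_{n+1} = state_n + (h/2)·(k1 + k2).
0.000000: (-0.500000, 1.340000)
  k1 = (1.340000, -0.415000)
  predictor → (-0.366000, 1.298500)
  k2 = (1.251500, -0.403780)
  → (-0.370425, 1.299061)
(u(0.1), v(0.1)) ≈ (-0.3704, 1.2991)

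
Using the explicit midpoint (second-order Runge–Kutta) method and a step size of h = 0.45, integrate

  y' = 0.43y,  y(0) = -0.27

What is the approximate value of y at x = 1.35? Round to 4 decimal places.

Midpoint: k1 = f(x_n, y_n); k2 = f(x_n + h/2, y_n + (h/2)·k1); y_{n+1} = y_n + h·k2.
x=0.000000, y=-0.270000:
  k1 = f(0.000000, -0.270000) = -0.116100
  k2 = f(0.225000, -0.296123) = -0.127333
  y ← -0.270000 + 0.45·(-0.127333) = -0.327300
x=0.450000, y=-0.327300:
  k1 = f(0.450000, -0.327300) = -0.140739
  k2 = f(0.675000, -0.358966) = -0.154355
  y ← -0.327300 + 0.45·(-0.154355) = -0.396760
x=0.900000, y=-0.396760:
  k1 = f(0.900000, -0.396760) = -0.170607
  k2 = f(1.125000, -0.435146) = -0.187113
  y ← -0.396760 + 0.45·(-0.187113) = -0.480960
y(1.35) ≈ -0.4810

-0.4810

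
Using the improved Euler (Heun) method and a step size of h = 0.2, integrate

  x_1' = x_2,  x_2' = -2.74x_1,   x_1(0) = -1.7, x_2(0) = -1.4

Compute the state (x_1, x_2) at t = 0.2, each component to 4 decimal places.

Heun on (x_1,x_2): k1 = f(t_n, state_n); k2 = f(t_n + h, state_n + h·k1); state_{n+1} = state_n + (h/2)·(k1 + k2).
0.000000: (-1.700000, -1.400000)
  k1 = (-1.400000, 4.658000)
  predictor → (-1.980000, -0.468400)
  k2 = (-0.468400, 5.425200)
  → (-1.886840, -0.391680)
(x_1(0.2), x_2(0.2)) ≈ (-1.8868, -0.3917)

-1.8868, -0.3917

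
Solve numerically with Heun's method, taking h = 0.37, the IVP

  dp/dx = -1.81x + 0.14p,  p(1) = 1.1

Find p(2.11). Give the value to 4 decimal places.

-2.0557

Heun: k1 = f(x_n, p_n); k2 = f(x_n + h, p_n + h·k1); p_{n+1} = p_n + (h/2)·(k1 + k2).
x=1.000000, p=1.100000:
  k1 = f(1.000000, 1.100000) = -1.656000
  k2 = f(1.370000, 0.487280) = -2.411481
  p ← 1.100000 + (0.37/2)·(-1.656000 + (-2.411481)) = 0.347516
x=1.370000, p=0.347516:
  k1 = f(1.370000, 0.347516) = -2.431048
  k2 = f(1.740000, -0.551972) = -3.226676
  p ← 0.347516 + (0.37/2)·(-2.431048 + (-3.226676)) = -0.699163
x=1.740000, p=-0.699163:
  k1 = f(1.740000, -0.699163) = -3.247283
  k2 = f(2.110000, -1.900657) = -4.085192
  p ← -0.699163 + (0.37/2)·(-3.247283 + (-4.085192)) = -2.055671
p(2.11) ≈ -2.0557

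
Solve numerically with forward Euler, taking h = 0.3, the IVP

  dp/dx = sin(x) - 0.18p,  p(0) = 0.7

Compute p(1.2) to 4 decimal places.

1.0352

Euler: p_{n+1} = p_n + h·f(x_n, p_n).
x=0.000000, p=0.700000: f=-0.126000 → p ← 0.700000 + 0.3·(-0.126000) = 0.662200
x=0.300000, p=0.662200: f=0.176324 → p ← 0.662200 + 0.3·0.176324 = 0.715097
x=0.600000, p=0.715097: f=0.435925 → p ← 0.715097 + 0.3·0.435925 = 0.845875
x=0.900000, p=0.845875: f=0.631069 → p ← 0.845875 + 0.3·0.631069 = 1.035196
p(1.2) ≈ 1.0352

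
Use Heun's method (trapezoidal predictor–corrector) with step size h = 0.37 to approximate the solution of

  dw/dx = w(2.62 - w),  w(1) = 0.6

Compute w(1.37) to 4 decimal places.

Heun: k1 = f(x_n, w_n); k2 = f(x_n + h, w_n + h·k1); w_{n+1} = w_n + (h/2)·(k1 + k2).
x=1.000000, w=0.600000:
  k1 = f(1.000000, 0.600000) = 1.212000
  k2 = f(1.370000, 1.048440) = 1.647686
  w ← 0.600000 + (0.37/2)·(1.212000 + 1.647686) = 1.129042
w(1.37) ≈ 1.1290

1.1290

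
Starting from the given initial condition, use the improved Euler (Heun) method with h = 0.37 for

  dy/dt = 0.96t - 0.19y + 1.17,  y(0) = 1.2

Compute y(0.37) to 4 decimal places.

Heun: k1 = f(t_n, y_n); k2 = f(t_n + h, y_n + h·k1); y_{n+1} = y_n + (h/2)·(k1 + k2).
t=0.000000, y=1.200000:
  k1 = f(0.000000, 1.200000) = 0.942000
  k2 = f(0.370000, 1.548540) = 1.230977
  y ← 1.200000 + (0.37/2)·(0.942000 + 1.230977) = 1.602001
y(0.37) ≈ 1.6020

1.6020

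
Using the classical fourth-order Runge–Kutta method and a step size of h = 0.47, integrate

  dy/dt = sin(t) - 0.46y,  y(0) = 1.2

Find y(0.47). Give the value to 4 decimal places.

1.0677

RK4: k1 = f(t_n, y_n); k2 = f(t_n + h/2, y_n + (h/2)·k1); k3 = f(t_n + h/2, y_n + (h/2)·k2); k4 = f(t_n + h, y_n + h·k3); y_{n+1} = y_n + (h/6)·(k1 + 2k2 + 2k3 + k4).
t=0.000000, y=1.200000:
  k1 = f(0.000000, 1.200000) = -0.552000
  k2 = f(0.235000, 1.070280) = -0.259486
  k3 = f(0.235000, 1.139021) = -0.291107
  k4 = f(0.470000, 1.063180) = -0.036176
  y ← 1.200000 + (0.47/6)·(k1 + 2k2 + 2k3 + k4) = 1.067667
y(0.47) ≈ 1.0677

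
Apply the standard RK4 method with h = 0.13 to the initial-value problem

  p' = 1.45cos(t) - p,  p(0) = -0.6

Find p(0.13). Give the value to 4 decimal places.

-0.3506

RK4: k1 = f(t_n, p_n); k2 = f(t_n + h/2, p_n + (h/2)·k1); k3 = f(t_n + h/2, p_n + (h/2)·k2); k4 = f(t_n + h, p_n + h·k3); p_{n+1} = p_n + (h/6)·(k1 + 2k2 + 2k3 + k4).
t=0.000000, p=-0.600000:
  k1 = f(0.000000, -0.600000) = 2.050000
  k2 = f(0.065000, -0.466750) = 1.913688
  k3 = f(0.065000, -0.475610) = 1.922548
  k4 = f(0.130000, -0.350069) = 1.787833
  p ← -0.600000 + (0.13/6)·(k1 + 2k2 + 2k3 + k4) = -0.350610
p(0.13) ≈ -0.3506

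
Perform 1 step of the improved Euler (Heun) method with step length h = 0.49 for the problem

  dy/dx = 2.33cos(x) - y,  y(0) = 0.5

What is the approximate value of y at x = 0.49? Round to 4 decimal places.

Heun: k1 = f(x_n, y_n); k2 = f(x_n + h, y_n + h·k1); y_{n+1} = y_n + (h/2)·(k1 + k2).
x=0.000000, y=0.500000:
  k1 = f(0.000000, 0.500000) = 1.830000
  k2 = f(0.490000, 1.396700) = 0.659136
  y ← 0.500000 + (0.49/2)·(1.830000 + 0.659136) = 1.109838
y(0.49) ≈ 1.1098

1.1098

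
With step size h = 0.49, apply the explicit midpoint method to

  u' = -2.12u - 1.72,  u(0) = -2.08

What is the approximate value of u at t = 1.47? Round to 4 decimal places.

-0.9706

Midpoint: k1 = f(t_n, u_n); k2 = f(t_n + h/2, u_n + (h/2)·k1); u_{n+1} = u_n + h·k2.
t=0.000000, u=-2.080000:
  k1 = f(0.000000, -2.080000) = 2.689600
  k2 = f(0.245000, -1.421048) = 1.292622
  u ← -2.080000 + 0.49·1.292622 = -1.446615
t=0.490000, u=-1.446615:
  k1 = f(0.490000, -1.446615) = 1.346825
  k2 = f(0.735000, -1.116643) = 0.647284
  u ← -1.446615 + 0.49·0.647284 = -1.129446
t=0.980000, u=-1.129446:
  k1 = f(0.980000, -1.129446) = 0.674426
  k2 = f(1.225000, -0.964212) = 0.324129
  u ← -1.129446 + 0.49·0.324129 = -0.970623
u(1.47) ≈ -0.9706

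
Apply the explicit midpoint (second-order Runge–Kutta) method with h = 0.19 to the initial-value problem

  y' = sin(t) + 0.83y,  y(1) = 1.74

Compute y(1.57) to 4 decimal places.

Midpoint: k1 = f(t_n, y_n); k2 = f(t_n + h/2, y_n + (h/2)·k1); y_{n+1} = y_n + h·k2.
t=1.000000, y=1.740000:
  k1 = f(1.000000, 1.740000) = 2.285671
  k2 = f(1.095000, 1.957139) = 2.513353
  y ← 1.740000 + 0.19·2.513353 = 2.217537
t=1.190000, y=2.217537:
  k1 = f(1.190000, 2.217537) = 2.768925
  k2 = f(1.285000, 2.480585) = 3.018323
  y ← 2.217537 + 0.19·3.018323 = 2.791019
t=1.380000, y=2.791019:
  k1 = f(1.380000, 2.791019) = 3.298399
  k2 = f(1.475000, 3.104366) = 3.572039
  y ← 2.791019 + 0.19·3.572039 = 3.469706
y(1.57) ≈ 3.4697

3.4697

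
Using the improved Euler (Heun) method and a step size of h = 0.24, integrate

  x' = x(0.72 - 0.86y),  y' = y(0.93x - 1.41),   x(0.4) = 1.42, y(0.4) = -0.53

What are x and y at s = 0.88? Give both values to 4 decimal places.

2.4956, -0.6220

Heun on (x,y): k1 = f(s_n, state_n); k2 = f(s_n + h, state_n + h·k1); state_{n+1} = state_n + (h/2)·(k1 + k2).
0.400000: (1.420000, -0.530000)
  k1 = (1.669636, 0.047382)
  predictor → (1.820713, -0.518628)
  k2 = (2.122988, -0.146908)
  → (1.875115, -0.541943)
0.640000: (1.875115, -0.541943)
  k1 = (2.224020, -0.180931)
  predictor → (2.408880, -0.585367)
  k2 = (2.947060, -0.486005)
  → (2.495644, -0.621976)
(x(0.88), y(0.88)) ≈ (2.4956, -0.6220)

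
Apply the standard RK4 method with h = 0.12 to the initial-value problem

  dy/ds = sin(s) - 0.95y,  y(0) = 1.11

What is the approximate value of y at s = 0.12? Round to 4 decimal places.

RK4: k1 = f(s_n, y_n); k2 = f(s_n + h/2, y_n + (h/2)·k1); k3 = f(s_n + h/2, y_n + (h/2)·k2); k4 = f(s_n + h, y_n + h·k3); y_{n+1} = y_n + (h/6)·(k1 + 2k2 + 2k3 + k4).
s=0.000000, y=1.110000:
  k1 = f(0.000000, 1.110000) = -1.054500
  k2 = f(0.060000, 1.046730) = -0.934429
  k3 = f(0.060000, 1.053934) = -0.941274
  k4 = f(0.120000, 0.997047) = -0.827483
  y ← 1.110000 + (0.12/6)·(k1 + 2k2 + 2k3 + k4) = 0.997332
y(0.12) ≈ 0.9973

0.9973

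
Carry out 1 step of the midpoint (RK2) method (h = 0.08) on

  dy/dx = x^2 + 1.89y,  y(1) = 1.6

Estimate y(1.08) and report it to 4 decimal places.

Midpoint: k1 = f(x_n, y_n); k2 = f(x_n + h/2, y_n + (h/2)·k1); y_{n+1} = y_n + h·k2.
x=1.000000, y=1.600000:
  k1 = f(1.000000, 1.600000) = 4.024000
  k2 = f(1.040000, 1.760960) = 4.409814
  y ← 1.600000 + 0.08·4.409814 = 1.952785
y(1.08) ≈ 1.9528

1.9528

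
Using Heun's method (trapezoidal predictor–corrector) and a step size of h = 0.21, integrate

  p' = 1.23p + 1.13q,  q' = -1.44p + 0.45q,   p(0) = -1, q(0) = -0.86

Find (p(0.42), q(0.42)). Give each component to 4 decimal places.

-2.0344, -0.0616

Heun on (p,q): k1 = f(x_n, state_n); k2 = f(x_n + h, state_n + h·k1); state_{n+1} = state_n + (h/2)·(k1 + k2).
0.000000: (-1.000000, -0.860000)
  k1 = (-2.201800, 1.053000)
  predictor → (-1.462378, -0.638870)
  k2 = (-2.520648, 1.818333)
  → (-1.495857, -0.558510)
0.210000: (-1.495857, -0.558510)
  k1 = (-2.471021, 1.902705)
  predictor → (-2.014771, -0.158942)
  k2 = (-2.657773, 2.829747)
  → (-2.034380, -0.061603)
(p(0.42), q(0.42)) ≈ (-2.0344, -0.0616)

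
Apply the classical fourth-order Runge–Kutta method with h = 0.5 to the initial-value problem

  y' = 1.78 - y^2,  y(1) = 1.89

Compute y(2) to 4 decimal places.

1.3757

RK4: k1 = f(t_n, y_n); k2 = f(t_n + h/2, y_n + (h/2)·k1); k3 = f(t_n + h/2, y_n + (h/2)·k2); k4 = f(t_n + h, y_n + h·k3); y_{n+1} = y_n + (h/6)·(k1 + 2k2 + 2k3 + k4).
t=1.000000, y=1.890000:
  k1 = f(1.000000, 1.890000) = -1.792100
  k2 = f(1.250000, 1.441975) = -0.299292
  k3 = f(1.250000, 1.815177) = -1.514868
  k4 = f(1.500000, 1.132566) = 0.497294
  y ← 1.890000 + (0.5/6)·(k1 + 2k2 + 2k3 + k4) = 1.479740
t=1.500000, y=1.479740:
  k1 = f(1.500000, 1.479740) = -0.409629
  k2 = f(1.750000, 1.377332) = -0.117044
  k3 = f(1.750000, 1.450479) = -0.323888
  k4 = f(2.000000, 1.317796) = 0.043415
  y ← 1.479740 + (0.5/6)·(k1 + 2k2 + 2k3 + k4) = 1.375733
y(2) ≈ 1.3757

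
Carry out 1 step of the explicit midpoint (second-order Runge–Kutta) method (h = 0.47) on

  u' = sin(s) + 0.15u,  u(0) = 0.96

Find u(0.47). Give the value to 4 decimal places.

1.1395

Midpoint: k1 = f(s_n, u_n); k2 = f(s_n + h/2, u_n + (h/2)·k1); u_{n+1} = u_n + h·k2.
s=0.000000, u=0.960000:
  k1 = f(0.000000, 0.960000) = 0.144000
  k2 = f(0.235000, 0.993840) = 0.381919
  u ← 0.960000 + 0.47·0.381919 = 1.139502
u(0.47) ≈ 1.1395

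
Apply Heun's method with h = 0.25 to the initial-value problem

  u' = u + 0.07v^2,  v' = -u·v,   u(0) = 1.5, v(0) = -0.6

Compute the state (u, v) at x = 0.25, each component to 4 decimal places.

1.9270, -0.3993

Heun on (u,v): k1 = f(x_n, state_n); k2 = f(x_n + h, state_n + h·k1); state_{n+1} = state_n + (h/2)·(k1 + k2).
0.000000: (1.500000, -0.600000)
  k1 = (1.525200, 0.900000)
  predictor → (1.881300, -0.375000)
  k2 = (1.891144, 0.705488)
  → (1.927043, -0.399314)
(u(0.25), v(0.25)) ≈ (1.9270, -0.3993)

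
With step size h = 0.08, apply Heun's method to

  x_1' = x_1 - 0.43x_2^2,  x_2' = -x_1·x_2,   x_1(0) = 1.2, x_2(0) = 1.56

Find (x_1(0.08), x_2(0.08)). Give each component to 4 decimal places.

1.2204, 1.4167

Heun on (x_1,x_2): k1 = f(t_n, state_n); k2 = f(t_n + h, state_n + h·k1); state_{n+1} = state_n + (h/2)·(k1 + k2).
0.000000: (1.200000, 1.560000)
  k1 = (0.153552, -1.872000)
  predictor → (1.212284, 1.410240)
  k2 = (0.357110, -1.709612)
  → (1.220426, 1.416736)
(x_1(0.08), x_2(0.08)) ≈ (1.2204, 1.4167)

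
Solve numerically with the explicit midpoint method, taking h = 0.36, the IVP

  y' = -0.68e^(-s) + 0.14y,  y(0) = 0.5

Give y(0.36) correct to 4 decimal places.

0.3152

Midpoint: k1 = f(s_n, y_n); k2 = f(s_n + h/2, y_n + (h/2)·k1); y_{n+1} = y_n + h·k2.
s=0.000000, y=0.500000:
  k1 = f(0.000000, 0.500000) = -0.610000
  k2 = f(0.180000, 0.390200) = -0.513356
  y ← 0.500000 + 0.36·(-0.513356) = 0.315192
y(0.36) ≈ 0.3152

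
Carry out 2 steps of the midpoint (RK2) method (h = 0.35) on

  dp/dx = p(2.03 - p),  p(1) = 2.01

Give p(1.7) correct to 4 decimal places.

Midpoint: k1 = f(x_n, p_n); k2 = f(x_n + h/2, p_n + (h/2)·k1); p_{n+1} = p_n + h·k2.
x=1.000000, p=2.010000:
  k1 = f(1.000000, 2.010000) = 0.040200
  k2 = f(1.175000, 2.017035) = 0.026151
  p ← 2.010000 + 0.35·0.026151 = 2.019153
x=1.350000, p=2.019153:
  k1 = f(1.350000, 2.019153) = 0.021902
  k2 = f(1.525000, 2.022986) = 0.014190
  p ← 2.019153 + 0.35·0.014190 = 2.024119
p(1.7) ≈ 2.0241

2.0241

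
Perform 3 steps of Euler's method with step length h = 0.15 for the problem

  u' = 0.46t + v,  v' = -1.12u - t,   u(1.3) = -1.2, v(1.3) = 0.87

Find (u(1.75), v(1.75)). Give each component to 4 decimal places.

Euler on (u,v): u_{n+1} = u_n + h·u', v_{n+1} = v_n + h·v'.
1.300000: (-1.200000, 0.870000); f=(1.468000, 0.044000) → (-0.979800, 0.876600)
1.450000: (-0.979800, 0.876600); f=(1.543600, -0.352624) → (-0.748260, 0.823706)
1.600000: (-0.748260, 0.823706); f=(1.559706, -0.761949) → (-0.514304, 0.709414)
(u(1.75), v(1.75)) ≈ (-0.5143, 0.7094)

-0.5143, 0.7094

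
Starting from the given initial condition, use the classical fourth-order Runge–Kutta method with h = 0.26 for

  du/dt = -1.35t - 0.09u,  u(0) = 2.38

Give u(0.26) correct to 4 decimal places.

2.2797

RK4: k1 = f(t_n, u_n); k2 = f(t_n + h/2, u_n + (h/2)·k1); k3 = f(t_n + h/2, u_n + (h/2)·k2); k4 = f(t_n + h, u_n + h·k3); u_{n+1} = u_n + (h/6)·(k1 + 2k2 + 2k3 + k4).
t=0.000000, u=2.380000:
  k1 = f(0.000000, 2.380000) = -0.214200
  k2 = f(0.130000, 2.352154) = -0.387194
  k3 = f(0.130000, 2.329665) = -0.385170
  k4 = f(0.260000, 2.279856) = -0.556187
  u ← 2.380000 + (0.26/6)·(k1 + 2k2 + 2k3 + k4) = 2.279678
u(0.26) ≈ 2.2797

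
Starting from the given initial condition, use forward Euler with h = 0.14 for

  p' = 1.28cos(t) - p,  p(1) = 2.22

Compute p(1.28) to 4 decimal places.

1.8000

Euler: p_{n+1} = p_n + h·f(t_n, p_n).
t=1.000000, p=2.220000: f=-1.528413 → p ← 2.220000 + 0.14·(-1.528413) = 2.006022
t=1.140000, p=2.006022: f=-1.471501 → p ← 2.006022 + 0.14·(-1.471501) = 1.800012
p(1.28) ≈ 1.8000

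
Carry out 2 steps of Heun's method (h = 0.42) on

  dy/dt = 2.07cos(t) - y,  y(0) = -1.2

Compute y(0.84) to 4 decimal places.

Heun: k1 = f(t_n, y_n); k2 = f(t_n + h, y_n + h·k1); y_{n+1} = y_n + (h/2)·(k1 + k2).
t=0.000000, y=-1.200000:
  k1 = f(0.000000, -1.200000) = 3.270000
  k2 = f(0.420000, 0.173400) = 1.716694
  y ← -1.200000 + (0.42/2)·(3.270000 + 1.716694) = -0.152794
t=0.420000, y=-0.152794:
  k1 = f(0.420000, -0.152794) = 2.042888
  k2 = f(0.840000, 0.705219) = 0.676429
  y ← -0.152794 + (0.42/2)·(2.042888 + 0.676429) = 0.418262
y(0.84) ≈ 0.4183

0.4183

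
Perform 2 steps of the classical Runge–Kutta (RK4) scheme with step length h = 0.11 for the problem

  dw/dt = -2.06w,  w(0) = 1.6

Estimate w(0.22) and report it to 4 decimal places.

RK4: k1 = f(t_n, w_n); k2 = f(t_n + h/2, w_n + (h/2)·k1); k3 = f(t_n + h/2, w_n + (h/2)·k2); k4 = f(t_n + h, w_n + h·k3); w_{n+1} = w_n + (h/6)·(k1 + 2k2 + 2k3 + k4).
t=0.000000, w=1.600000:
  k1 = f(0.000000, 1.600000) = -3.296000
  k2 = f(0.055000, 1.418720) = -2.922563
  k3 = f(0.055000, 1.439259) = -2.964874
  k4 = f(0.110000, 1.273864) = -2.624160
  w ← 1.600000 + (0.11/6)·(k1 + 2k2 + 2k3 + k4) = 1.275591
t=0.110000, w=1.275591:
  k1 = f(0.110000, 1.275591) = -2.627718
  k2 = f(0.165000, 1.131067) = -2.329997
  k3 = f(0.165000, 1.147441) = -2.363729
  k4 = f(0.220000, 1.015581) = -2.092097
  w ← 1.275591 + (0.11/6)·(k1 + 2k2 + 2k3 + k4) = 1.016958
w(0.22) ≈ 1.0170

1.0170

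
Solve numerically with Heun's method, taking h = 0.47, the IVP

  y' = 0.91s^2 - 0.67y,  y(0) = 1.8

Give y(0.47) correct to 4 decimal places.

Heun: k1 = f(s_n, y_n); k2 = f(s_n + h, y_n + h·k1); y_{n+1} = y_n + (h/2)·(k1 + k2).
s=0.000000, y=1.800000:
  k1 = f(0.000000, 1.800000) = -1.206000
  k2 = f(0.470000, 1.233180) = -0.625212
  y ← 1.800000 + (0.47/2)·(-1.206000 + (-0.625212)) = 1.369665
y(0.47) ≈ 1.3697

1.3697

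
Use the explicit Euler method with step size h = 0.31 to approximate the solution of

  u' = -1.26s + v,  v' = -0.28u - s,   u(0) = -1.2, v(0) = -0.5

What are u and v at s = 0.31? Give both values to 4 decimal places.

Euler on (u,v): u_{n+1} = u_n + h·u', v_{n+1} = v_n + h·v'.
0.000000: (-1.200000, -0.500000); f=(-0.500000, 0.336000) → (-1.355000, -0.395840)
(u(0.31), v(0.31)) ≈ (-1.3550, -0.3958)

-1.3550, -0.3958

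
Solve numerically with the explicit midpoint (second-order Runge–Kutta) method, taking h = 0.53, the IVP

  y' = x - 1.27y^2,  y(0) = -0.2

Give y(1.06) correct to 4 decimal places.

Midpoint: k1 = f(x_n, y_n); k2 = f(x_n + h/2, y_n + (h/2)·k1); y_{n+1} = y_n + h·k2.
x=0.000000, y=-0.200000:
  k1 = f(0.000000, -0.200000) = -0.050800
  k2 = f(0.265000, -0.213462) = 0.207131
  y ← -0.200000 + 0.53·0.207131 = -0.090220
x=0.530000, y=-0.090220:
  k1 = f(0.530000, -0.090220) = 0.519663
  k2 = f(0.795000, 0.047490) = 0.792136
  y ← -0.090220 + 0.53·0.792136 = 0.329611
y(1.06) ≈ 0.3296

0.3296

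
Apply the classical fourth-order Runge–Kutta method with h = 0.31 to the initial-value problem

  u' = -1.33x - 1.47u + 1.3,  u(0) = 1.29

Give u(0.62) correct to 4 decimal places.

RK4: k1 = f(x_n, u_n); k2 = f(x_n + h/2, u_n + (h/2)·k1); k3 = f(x_n + h/2, u_n + (h/2)·k2); k4 = f(x_n + h, u_n + h·k3); u_{n+1} = u_n + (h/6)·(k1 + 2k2 + 2k3 + k4).
x=0.000000, u=1.290000:
  k1 = f(0.000000, 1.290000) = -0.596300
  k2 = f(0.155000, 1.197574) = -0.666583
  k3 = f(0.155000, 1.186680) = -0.650569
  k4 = f(0.310000, 1.088324) = -0.712136
  u ← 1.290000 + (0.31/6)·(k1 + 2k2 + 2k3 + k4) = 1.086292
x=0.310000, u=1.086292:
  k1 = f(0.310000, 1.086292) = -0.709149
  k2 = f(0.465000, 0.976374) = -0.753719
  k3 = f(0.465000, 0.969465) = -0.743564
  k4 = f(0.620000, 0.855787) = -0.782607
  u ← 1.086292 + (0.31/6)·(k1 + 2k2 + 2k3 + k4) = 0.854498
u(0.62) ≈ 0.8545

0.8545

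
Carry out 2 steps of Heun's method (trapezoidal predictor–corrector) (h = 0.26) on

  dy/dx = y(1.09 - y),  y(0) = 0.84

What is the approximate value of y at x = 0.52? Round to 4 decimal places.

0.9319

Heun: k1 = f(x_n, y_n); k2 = f(x_n + h, y_n + h·k1); y_{n+1} = y_n + (h/2)·(k1 + k2).
x=0.000000, y=0.840000:
  k1 = f(0.000000, 0.840000) = 0.210000
  k2 = f(0.260000, 0.894600) = 0.174805
  y ← 0.840000 + (0.26/2)·(0.210000 + 0.174805) = 0.890025
x=0.260000, y=0.890025:
  k1 = f(0.260000, 0.890025) = 0.177983
  k2 = f(0.520000, 0.936300) = 0.143909
  y ← 0.890025 + (0.26/2)·(0.177983 + 0.143909) = 0.931871
y(0.52) ≈ 0.9319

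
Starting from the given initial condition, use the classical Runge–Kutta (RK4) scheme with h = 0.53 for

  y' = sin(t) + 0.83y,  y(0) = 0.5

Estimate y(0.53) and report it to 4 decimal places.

RK4: k1 = f(t_n, y_n); k2 = f(t_n + h/2, y_n + (h/2)·k1); k3 = f(t_n + h/2, y_n + (h/2)·k2); k4 = f(t_n + h, y_n + h·k3); y_{n+1} = y_n + (h/6)·(k1 + 2k2 + 2k3 + k4).
t=0.000000, y=0.500000:
  k1 = f(0.000000, 0.500000) = 0.415000
  k2 = f(0.265000, 0.609975) = 0.768189
  k3 = f(0.265000, 0.703570) = 0.845872
  k4 = f(0.530000, 0.948312) = 1.292633
  y ← 0.500000 + (0.53/6)·(k1 + 2k2 + 2k3 + k4) = 0.935992
y(0.53) ≈ 0.9360

0.9360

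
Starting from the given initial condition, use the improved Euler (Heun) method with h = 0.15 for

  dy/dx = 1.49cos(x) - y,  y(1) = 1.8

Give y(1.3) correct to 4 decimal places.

Heun: k1 = f(x_n, y_n); k2 = f(x_n + h, y_n + h·k1); y_{n+1} = y_n + (h/2)·(k1 + k2).
x=1.000000, y=1.800000:
  k1 = f(1.000000, 1.800000) = -0.994950
  k2 = f(1.150000, 1.650758) = -1.042111
  y ← 1.800000 + (0.15/2)·(-0.994950 + (-1.042111)) = 1.647220
x=1.150000, y=1.647220:
  k1 = f(1.150000, 1.647220) = -1.038574
  k2 = f(1.300000, 1.491434) = -1.092861
  y ← 1.647220 + (0.15/2)·(-1.038574 + (-1.092861)) = 1.487363
y(1.3) ≈ 1.4874

1.4874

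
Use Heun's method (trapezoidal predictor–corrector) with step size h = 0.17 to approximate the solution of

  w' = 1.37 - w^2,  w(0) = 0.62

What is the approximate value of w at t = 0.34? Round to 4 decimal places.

0.8814

Heun: k1 = f(t_n, w_n); k2 = f(t_n + h, w_n + h·k1); w_{n+1} = w_n + (h/2)·(k1 + k2).
t=0.000000, w=0.620000:
  k1 = f(0.000000, 0.620000) = 0.985600
  k2 = f(0.170000, 0.787552) = 0.749762
  w ← 0.620000 + (0.17/2)·(0.985600 + 0.749762) = 0.767506
t=0.170000, w=0.767506:
  k1 = f(0.170000, 0.767506) = 0.780935
  k2 = f(0.340000, 0.900265) = 0.559523
  w ← 0.767506 + (0.17/2)·(0.780935 + 0.559523) = 0.881445
w(0.34) ≈ 0.8814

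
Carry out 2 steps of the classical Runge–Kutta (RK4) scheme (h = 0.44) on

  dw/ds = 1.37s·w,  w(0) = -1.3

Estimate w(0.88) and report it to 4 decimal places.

-2.2093

RK4: k1 = f(s_n, w_n); k2 = f(s_n + h/2, w_n + (h/2)·k1); k3 = f(s_n + h/2, w_n + (h/2)·k2); k4 = f(s_n + h, w_n + h·k3); w_{n+1} = w_n + (h/6)·(k1 + 2k2 + 2k3 + k4).
s=0.000000, w=-1.300000:
  k1 = f(0.000000, -1.300000) = 0.000000
  k2 = f(0.220000, -1.300000) = -0.391820
  k3 = f(0.220000, -1.386200) = -0.417801
  k4 = f(0.440000, -1.483832) = -0.894454
  w ← -1.300000 + (0.44/6)·(k1 + 2k2 + 2k3 + k4) = -1.484338
s=0.440000, w=-1.484338:
  k1 = f(0.440000, -1.484338) = -0.894759
  k2 = f(0.660000, -1.681185) = -1.520127
  k3 = f(0.660000, -1.818766) = -1.644528
  k4 = f(0.880000, -2.207930) = -2.661880
  w ← -1.484338 + (0.44/6)·(k1 + 2k2 + 2k3 + k4) = -2.209307
w(0.88) ≈ -2.2093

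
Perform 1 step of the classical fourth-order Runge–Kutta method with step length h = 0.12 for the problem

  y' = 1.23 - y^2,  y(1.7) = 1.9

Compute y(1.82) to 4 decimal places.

1.6686

RK4: k1 = f(x_n, y_n); k2 = f(x_n + h/2, y_n + (h/2)·k1); k3 = f(x_n + h/2, y_n + (h/2)·k2); k4 = f(x_n + h, y_n + h·k3); y_{n+1} = y_n + (h/6)·(k1 + 2k2 + 2k3 + k4).
x=1.700000, y=1.900000:
  k1 = f(1.700000, 1.900000) = -2.380000
  k2 = f(1.760000, 1.757200) = -1.857752
  k3 = f(1.760000, 1.788535) = -1.968857
  k4 = f(1.820000, 1.663737) = -1.538021
  y ← 1.900000 + (0.12/6)·(k1 + 2k2 + 2k3 + k4) = 1.668575
y(1.82) ≈ 1.6686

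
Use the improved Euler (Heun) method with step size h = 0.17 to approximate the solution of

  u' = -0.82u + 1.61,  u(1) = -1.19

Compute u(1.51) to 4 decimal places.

-0.1154

Heun: k1 = f(x_n, u_n); k2 = f(x_n + h, u_n + h·k1); u_{n+1} = u_n + (h/2)·(k1 + k2).
x=1.000000, u=-1.190000:
  k1 = f(1.000000, -1.190000) = 2.585800
  k2 = f(1.170000, -0.750414) = 2.225339
  u ← -1.190000 + (0.17/2)·(2.585800 + 2.225339) = -0.781053
x=1.170000, u=-0.781053:
  k1 = f(1.170000, -0.781053) = 2.250464
  k2 = f(1.340000, -0.398474) = 1.936749
  u ← -0.781053 + (0.17/2)·(2.250464 + 1.936749) = -0.425140
x=1.340000, u=-0.425140:
  k1 = f(1.340000, -0.425140) = 1.958615
  k2 = f(1.510000, -0.092176) = 1.685584
  u ← -0.425140 + (0.17/2)·(1.958615 + 1.685584) = -0.115383
u(1.51) ≈ -0.1154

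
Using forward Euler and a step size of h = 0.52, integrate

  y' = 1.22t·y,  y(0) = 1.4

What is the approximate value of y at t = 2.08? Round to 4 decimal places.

6.1485

Euler: y_{n+1} = y_n + h·f(t_n, y_n).
t=0.000000, y=1.400000: f=0.000000 → y ← 1.400000 + 0.52·0.000000 = 1.400000
t=0.520000, y=1.400000: f=0.888160 → y ← 1.400000 + 0.52·0.888160 = 1.861843
t=1.040000, y=1.861843: f=2.362307 → y ← 1.861843 + 0.52·2.362307 = 3.090243
t=1.560000, y=3.090243: f=5.881350 → y ← 3.090243 + 0.52·5.881350 = 6.148545
y(2.08) ≈ 6.1485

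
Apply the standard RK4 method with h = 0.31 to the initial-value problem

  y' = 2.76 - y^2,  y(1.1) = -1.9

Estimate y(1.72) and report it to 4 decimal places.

RK4: k1 = f(t_n, y_n); k2 = f(t_n + h/2, y_n + (h/2)·k1); k3 = f(t_n + h/2, y_n + (h/2)·k2); k4 = f(t_n + h, y_n + h·k3); y_{n+1} = y_n + (h/6)·(k1 + 2k2 + 2k3 + k4).
t=1.100000, y=-1.900000:
  k1 = f(1.100000, -1.900000) = -0.850000
  k2 = f(1.255000, -2.031750) = -1.368008
  k3 = f(1.255000, -2.112041) = -1.700718
  k4 = f(1.410000, -2.427223) = -3.131410
  y ← -1.900000 + (0.31/6)·(k1 + 2k2 + 2k3 + k4) = -2.422808
t=1.410000, y=-2.422808:
  k1 = f(1.410000, -2.422808) = -3.109998
  k2 = f(1.565000, -2.904858) = -5.678198
  k3 = f(1.565000, -3.302929) = -8.149337
  k4 = f(1.720000, -4.949102) = -21.733614
  y ← -2.422808 + (0.31/6)·(k1 + 2k2 + 2k3 + k4) = -5.135240
y(1.72) ≈ -5.1352

-5.1352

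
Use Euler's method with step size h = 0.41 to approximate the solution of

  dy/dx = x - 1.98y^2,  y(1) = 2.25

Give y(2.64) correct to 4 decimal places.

-48.7025

Euler: y_{n+1} = y_n + h·f(x_n, y_n).
x=1.000000, y=2.250000: f=-9.023750 → y ← 2.250000 + 0.41·(-9.023750) = -1.449737
x=1.410000, y=-1.449737: f=-2.751443 → y ← -1.449737 + 0.41·(-2.751443) = -2.577829
x=1.820000, y=-2.577829: f=-11.337501 → y ← -2.577829 + 0.41·(-11.337501) = -7.226205
x=2.230000, y=-7.226205: f=-101.161707 → y ← -7.226205 + 0.41·(-101.161707) = -48.702504
y(2.64) ≈ -48.7025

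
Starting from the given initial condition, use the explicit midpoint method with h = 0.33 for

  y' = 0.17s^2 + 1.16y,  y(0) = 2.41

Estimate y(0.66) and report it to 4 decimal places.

Midpoint: k1 = f(s_n, y_n); k2 = f(s_n + h/2, y_n + (h/2)·k1); y_{n+1} = y_n + h·k2.
s=0.000000, y=2.410000:
  k1 = f(0.000000, 2.410000) = 2.795600
  k2 = f(0.165000, 2.871274) = 3.335306
  y ← 2.410000 + 0.33·3.335306 = 3.510651
s=0.330000, y=3.510651:
  k1 = f(0.330000, 3.510651) = 4.090868
  k2 = f(0.495000, 4.185644) = 4.897002
  y ← 3.510651 + 0.33·4.897002 = 5.126662
y(0.66) ≈ 5.1267

5.1267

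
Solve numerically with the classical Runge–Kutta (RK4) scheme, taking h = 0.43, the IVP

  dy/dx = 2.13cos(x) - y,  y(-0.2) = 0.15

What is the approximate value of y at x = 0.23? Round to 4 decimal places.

0.8357

RK4: k1 = f(x_n, y_n); k2 = f(x_n + h/2, y_n + (h/2)·k1); k3 = f(x_n + h/2, y_n + (h/2)·k2); k4 = f(x_n + h, y_n + h·k3); y_{n+1} = y_n + (h/6)·(k1 + 2k2 + 2k3 + k4).
x=-0.200000, y=0.150000:
  k1 = f(-0.200000, 0.150000) = 1.937542
  k2 = f(0.015000, 0.566571) = 1.563189
  k3 = f(0.015000, 0.486086) = 1.643675
  k4 = f(0.230000, 0.856780) = 1.217129
  y ← 0.150000 + (0.43/6)·(k1 + 2k2 + 2k3 + k4) = 0.835735
y(0.23) ≈ 0.8357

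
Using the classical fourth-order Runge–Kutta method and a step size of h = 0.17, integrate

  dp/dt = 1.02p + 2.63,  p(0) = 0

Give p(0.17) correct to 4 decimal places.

RK4: k1 = f(t_n, p_n); k2 = f(t_n + h/2, p_n + (h/2)·k1); k3 = f(t_n + h/2, p_n + (h/2)·k2); k4 = f(t_n + h, p_n + h·k3); p_{n+1} = p_n + (h/6)·(k1 + 2k2 + 2k3 + k4).
t=0.000000, p=0.000000:
  k1 = f(0.000000, 0.000000) = 2.630000
  k2 = f(0.085000, 0.223550) = 2.858021
  k3 = f(0.085000, 0.242932) = 2.877790
  k4 = f(0.170000, 0.489224) = 3.129009
  p ← 0.000000 + (0.17/6)·(k1 + 2k2 + 2k3 + k4) = 0.488201
p(0.17) ≈ 0.4882

0.4882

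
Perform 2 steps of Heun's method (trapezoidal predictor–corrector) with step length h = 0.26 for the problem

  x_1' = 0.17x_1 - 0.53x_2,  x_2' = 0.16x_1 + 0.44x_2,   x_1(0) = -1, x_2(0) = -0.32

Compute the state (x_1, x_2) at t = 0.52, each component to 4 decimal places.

-0.9769, -0.4949

Heun on (x_1,x_2): k1 = f(t_n, state_n); k2 = f(t_n + h, state_n + h·k1); state_{n+1} = state_n + (h/2)·(k1 + k2).
0.000000: (-1.000000, -0.320000)
  k1 = (-0.000400, -0.300800)
  predictor → (-1.000104, -0.398208)
  k2 = (0.041033, -0.335228)
  → (-0.994718, -0.402684)
0.260000: (-0.994718, -0.402684)
  k1 = (0.044320, -0.336336)
  predictor → (-0.983194, -0.490131)
  k2 = (0.092626, -0.372969)
  → (-0.976915, -0.494893)
(x_1(0.52), x_2(0.52)) ≈ (-0.9769, -0.4949)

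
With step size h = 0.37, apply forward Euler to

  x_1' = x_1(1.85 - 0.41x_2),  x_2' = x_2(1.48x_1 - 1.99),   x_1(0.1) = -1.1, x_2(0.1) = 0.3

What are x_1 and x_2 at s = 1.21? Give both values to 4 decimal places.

-5.1284, -0.1040

Euler on (x_1,x_2): x_1_{n+1} = x_1_n + h·x_1', x_2_{n+1} = x_2_n + h·x_2'.
0.100000: (-1.100000, 0.300000); f=(-1.899700, -1.085400) → (-1.802889, -0.101598)
0.470000: (-1.802889, -0.101598); f=(-3.410444, 0.473271) → (-3.064753, 0.073512)
0.840000: (-3.064753, 0.073512); f=(-5.577422, -0.479730) → (-5.128399, -0.103988)
(x_1(1.21), x_2(1.21)) ≈ (-5.1284, -0.1040)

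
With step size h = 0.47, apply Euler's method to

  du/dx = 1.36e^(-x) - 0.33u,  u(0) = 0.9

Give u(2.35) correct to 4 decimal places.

1.3618

Euler: u_{n+1} = u_n + h·f(x_n, u_n).
x=0.000000, u=0.900000: f=1.063000 → u ← 0.900000 + 0.47·1.063000 = 1.399610
x=0.470000, u=1.399610: f=0.388132 → u ← 1.399610 + 0.47·0.388132 = 1.582032
x=0.940000, u=1.582032: f=0.009183 → u ← 1.582032 + 0.47·0.009183 = 1.586348
x=1.410000, u=1.586348: f=-0.191460 → u ← 1.586348 + 0.47·(-0.191460) = 1.496362
x=1.880000, u=1.496362: f=-0.286277 → u ← 1.496362 + 0.47·(-0.286277) = 1.361812
u(2.35) ≈ 1.3618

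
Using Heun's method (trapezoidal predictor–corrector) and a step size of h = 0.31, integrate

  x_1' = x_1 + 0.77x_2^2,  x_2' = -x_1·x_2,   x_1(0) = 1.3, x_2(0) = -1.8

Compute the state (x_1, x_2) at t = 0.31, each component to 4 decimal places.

2.4099, -1.0248

Heun on (x_1,x_2): k1 = f(t_n, state_n); k2 = f(t_n + h, state_n + h·k1); state_{n+1} = state_n + (h/2)·(k1 + k2).
0.000000: (1.300000, -1.800000)
  k1 = (3.794800, 2.340000)
  predictor → (2.476388, -1.074600)
  k2 = (3.365557, 2.661127)
  → (2.409855, -1.024825)
(x_1(0.31), x_2(0.31)) ≈ (2.4099, -1.0248)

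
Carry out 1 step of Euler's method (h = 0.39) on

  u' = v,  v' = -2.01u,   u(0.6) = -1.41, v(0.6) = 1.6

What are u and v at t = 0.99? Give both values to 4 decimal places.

Euler on (u,v): u_{n+1} = u_n + h·u', v_{n+1} = v_n + h·v'.
0.600000: (-1.410000, 1.600000); f=(1.600000, 2.834100) → (-0.786000, 2.705299)
(u(0.99), v(0.99)) ≈ (-0.7860, 2.7053)

-0.7860, 2.7053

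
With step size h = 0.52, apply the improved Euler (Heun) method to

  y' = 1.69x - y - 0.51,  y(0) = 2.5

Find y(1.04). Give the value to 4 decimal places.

1.3364

Heun: k1 = f(x_n, y_n); k2 = f(x_n + h, y_n + h·k1); y_{n+1} = y_n + (h/2)·(k1 + k2).
x=0.000000, y=2.500000:
  k1 = f(0.000000, 2.500000) = -3.010000
  k2 = f(0.520000, 0.934800) = -0.566000
  y ← 2.500000 + (0.52/2)·(-3.010000 + (-0.566000)) = 1.570240
x=0.520000, y=1.570240:
  k1 = f(0.520000, 1.570240) = -1.201440
  k2 = f(1.040000, 0.945491) = 0.302109
  y ← 1.570240 + (0.52/2)·(-1.201440 + 0.302109) = 1.336414
y(1.04) ≈ 1.3364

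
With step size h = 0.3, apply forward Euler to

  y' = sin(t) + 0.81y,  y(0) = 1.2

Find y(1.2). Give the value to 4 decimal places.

Euler: y_{n+1} = y_n + h·f(t_n, y_n).
t=0.000000, y=1.200000: f=0.972000 → y ← 1.200000 + 0.3·0.972000 = 1.491600
t=0.300000, y=1.491600: f=1.503716 → y ← 1.491600 + 0.3·1.503716 = 1.942715
t=0.600000, y=1.942715: f=2.138242 → y ← 1.942715 + 0.3·2.138242 = 2.584187
t=0.900000, y=2.584187: f=2.876519 → y ← 2.584187 + 0.3·2.876519 = 3.447143
y(1.2) ≈ 3.4471

3.4471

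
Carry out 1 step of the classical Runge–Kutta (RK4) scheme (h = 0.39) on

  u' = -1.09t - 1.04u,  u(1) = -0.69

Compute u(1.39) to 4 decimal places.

-0.8822

RK4: k1 = f(t_n, u_n); k2 = f(t_n + h/2, u_n + (h/2)·k1); k3 = f(t_n + h/2, u_n + (h/2)·k2); k4 = f(t_n + h, u_n + h·k3); u_{n+1} = u_n + (h/6)·(k1 + 2k2 + 2k3 + k4).
t=1.000000, u=-0.690000:
  k1 = f(1.000000, -0.690000) = -0.372400
  k2 = f(1.195000, -0.762618) = -0.509427
  k3 = f(1.195000, -0.789338) = -0.481638
  k4 = f(1.390000, -0.877839) = -0.602148
  u ← -0.690000 + (0.39/6)·(k1 + 2k2 + 2k3 + k4) = -0.882184
u(1.39) ≈ -0.8822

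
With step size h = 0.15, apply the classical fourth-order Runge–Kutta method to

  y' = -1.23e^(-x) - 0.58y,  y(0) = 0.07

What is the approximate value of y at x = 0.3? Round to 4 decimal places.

RK4: k1 = f(x_n, y_n); k2 = f(x_n + h/2, y_n + (h/2)·k1); k3 = f(x_n + h/2, y_n + (h/2)·k2); k4 = f(x_n + h, y_n + h·k3); y_{n+1} = y_n + (h/6)·(k1 + 2k2 + 2k3 + k4).
x=0.000000, y=0.070000:
  k1 = f(0.000000, 0.070000) = -1.270600
  k2 = f(0.075000, -0.025295) = -1.126453
  k3 = f(0.075000, -0.014484) = -1.132724
  k4 = f(0.150000, -0.099909) = -1.000724
  y ← 0.070000 + (0.15/6)·(k1 + 2k2 + 2k3 + k4) = -0.099742
x=0.150000, y=-0.099742:
  k1 = f(0.150000, -0.099742) = -1.000820
  k2 = f(0.225000, -0.174803) = -0.880789
  k3 = f(0.225000, -0.165801) = -0.886010
  k4 = f(0.300000, -0.232643) = -0.776273
  y ← -0.099742 + (0.15/6)·(k1 + 2k2 + 2k3 + k4) = -0.232509
y(0.3) ≈ -0.2325

-0.2325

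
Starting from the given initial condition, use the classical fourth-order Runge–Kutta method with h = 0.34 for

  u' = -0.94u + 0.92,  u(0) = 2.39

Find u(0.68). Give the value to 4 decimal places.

RK4: k1 = f(x_n, u_n); k2 = f(x_n + h/2, u_n + (h/2)·k1); k3 = f(x_n + h/2, u_n + (h/2)·k2); k4 = f(x_n + h, u_n + h·k3); u_{n+1} = u_n + (h/6)·(k1 + 2k2 + 2k3 + k4).
x=0.000000, u=2.390000:
  k1 = f(0.000000, 2.390000) = -1.326600
  k2 = f(0.170000, 2.164478) = -1.114609
  k3 = f(0.170000, 2.200516) = -1.148485
  k4 = f(0.340000, 1.999515) = -0.959544
  u ← 2.390000 + (0.34/6)·(k1 + 2k2 + 2k3 + k4) = 2.003968
x=0.340000, u=2.003968:
  k1 = f(0.340000, 2.003968) = -0.963730
  k2 = f(0.510000, 1.840134) = -0.809726
  k3 = f(0.510000, 1.866314) = -0.834336
  k4 = f(0.680000, 1.720294) = -0.697076
  u ← 2.003968 + (0.34/6)·(k1 + 2k2 + 2k3 + k4) = 1.723528
u(0.68) ≈ 1.7235

1.7235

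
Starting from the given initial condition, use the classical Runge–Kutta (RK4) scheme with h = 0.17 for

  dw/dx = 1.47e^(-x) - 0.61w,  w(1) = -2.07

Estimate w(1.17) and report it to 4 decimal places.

RK4: k1 = f(x_n, w_n); k2 = f(x_n + h/2, w_n + (h/2)·k1); k3 = f(x_n + h/2, w_n + (h/2)·k2); k4 = f(x_n + h, w_n + h·k3); w_{n+1} = w_n + (h/6)·(k1 + 2k2 + 2k3 + k4).
x=1.000000, w=-2.070000:
  k1 = f(1.000000, -2.070000) = 1.803483
  k2 = f(1.085000, -1.916704) = 1.665905
  k3 = f(1.085000, -1.928398) = 1.673038
  k4 = f(1.170000, -1.785583) = 1.545445
  w ← -2.070000 + (0.17/6)·(k1 + 2k2 + 2k3 + k4) = -1.785907
w(1.17) ≈ -1.7859

-1.7859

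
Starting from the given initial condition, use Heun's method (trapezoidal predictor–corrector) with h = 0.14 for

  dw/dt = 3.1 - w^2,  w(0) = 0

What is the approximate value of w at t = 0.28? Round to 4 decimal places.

0.7942

Heun: k1 = f(t_n, w_n); k2 = f(t_n + h, w_n + h·k1); w_{n+1} = w_n + (h/2)·(k1 + k2).
t=0.000000, w=0.000000:
  k1 = f(0.000000, 0.000000) = 3.100000
  k2 = f(0.140000, 0.434000) = 2.911644
  w ← 0.000000 + (0.14/2)·(3.100000 + 2.911644) = 0.420815
t=0.140000, w=0.420815:
  k1 = f(0.140000, 0.420815) = 2.922915
  k2 = f(0.280000, 0.830023) = 2.411062
  w ← 0.420815 + (0.14/2)·(2.922915 + 2.411062) = 0.794193
w(0.28) ≈ 0.7942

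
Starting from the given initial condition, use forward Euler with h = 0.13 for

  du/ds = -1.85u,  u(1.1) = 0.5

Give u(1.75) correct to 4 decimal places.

0.1264

Euler: u_{n+1} = u_n + h·f(s_n, u_n).
s=1.100000, u=0.500000: f=-0.925000 → u ← 0.500000 + 0.13·(-0.925000) = 0.379750
s=1.230000, u=0.379750: f=-0.702538 → u ← 0.379750 + 0.13·(-0.702538) = 0.288420
s=1.360000, u=0.288420: f=-0.533577 → u ← 0.288420 + 0.13·(-0.533577) = 0.219055
s=1.490000, u=0.219055: f=-0.405252 → u ← 0.219055 + 0.13·(-0.405252) = 0.166372
s=1.620000, u=0.166372: f=-0.307789 → u ← 0.166372 + 0.13·(-0.307789) = 0.126360
u(1.75) ≈ 0.1264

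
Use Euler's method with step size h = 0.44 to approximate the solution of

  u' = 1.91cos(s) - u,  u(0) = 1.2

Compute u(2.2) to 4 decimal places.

0.4089

Euler: u_{n+1} = u_n + h·f(s_n, u_n).
s=0.000000, u=1.200000: f=0.710000 → u ← 1.200000 + 0.44·0.710000 = 1.512400
s=0.440000, u=1.512400: f=0.215676 → u ← 1.512400 + 0.44·0.215676 = 1.607297
s=0.880000, u=1.607297: f=-0.390339 → u ← 1.607297 + 0.44·(-0.390339) = 1.435548
s=1.320000, u=1.435548: f=-0.961533 → u ← 1.435548 + 0.44·(-0.961533) = 1.012474
s=1.760000, u=1.012474: f=-1.371700 → u ← 1.012474 + 0.44·(-1.371700) = 0.408925
u(2.2) ≈ 0.4089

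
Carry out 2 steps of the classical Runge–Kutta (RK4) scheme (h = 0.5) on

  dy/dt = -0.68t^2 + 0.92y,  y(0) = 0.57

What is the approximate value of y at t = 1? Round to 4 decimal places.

RK4: k1 = f(t_n, y_n); k2 = f(t_n + h/2, y_n + (h/2)·k1); k3 = f(t_n + h/2, y_n + (h/2)·k2); k4 = f(t_n + h, y_n + h·k3); y_{n+1} = y_n + (h/6)·(k1 + 2k2 + 2k3 + k4).
t=0.000000, y=0.570000:
  k1 = f(0.000000, 0.570000) = 0.524400
  k2 = f(0.250000, 0.701100) = 0.602512
  k3 = f(0.250000, 0.720628) = 0.620478
  k4 = f(0.500000, 0.880239) = 0.639820
  y ← 0.570000 + (0.5/6)·(k1 + 2k2 + 2k3 + k4) = 0.870850
t=0.500000, y=0.870850:
  k1 = f(0.500000, 0.870850) = 0.631182
  k2 = f(0.750000, 1.028645) = 0.563854
  k3 = f(0.750000, 1.011813) = 0.548368
  k4 = f(1.000000, 1.145034) = 0.373431
  y ← 0.870850 + (0.5/6)·(k1 + 2k2 + 2k3 + k4) = 1.139938
y(1) ≈ 1.1399

1.1399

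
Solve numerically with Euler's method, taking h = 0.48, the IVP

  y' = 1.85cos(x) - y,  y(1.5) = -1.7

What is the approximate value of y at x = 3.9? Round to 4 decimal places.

-1.6024

Euler: y_{n+1} = y_n + h·f(x_n, y_n).
x=1.500000, y=-1.700000: f=1.830864 → y ← -1.700000 + 0.48·1.830864 = -0.821185
x=1.980000, y=-0.821185: f=0.085109 → y ← -0.821185 + 0.48·0.085109 = -0.780333
x=2.460000, y=-0.780333: f=-0.656322 → y ← -0.780333 + 0.48·(-0.656322) = -1.095367
x=2.940000, y=-1.095367: f=-0.717168 → y ← -1.095367 + 0.48·(-0.717168) = -1.439608
x=3.420000, y=-1.439608: f=-0.339156 → y ← -1.439608 + 0.48·(-0.339156) = -1.602403
y(3.9) ≈ -1.6024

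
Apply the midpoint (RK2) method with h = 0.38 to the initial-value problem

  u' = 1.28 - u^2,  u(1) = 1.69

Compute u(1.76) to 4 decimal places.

1.2957

Midpoint: k1 = f(t_n, u_n); k2 = f(t_n + h/2, u_n + (h/2)·k1); u_{n+1} = u_n + h·k2.
t=1.000000, u=1.690000:
  k1 = f(1.000000, 1.690000) = -1.576100
  k2 = f(1.190000, 1.390541) = -0.653604
  u ← 1.690000 + 0.38·(-0.653604) = 1.441630
t=1.380000, u=1.441630:
  k1 = f(1.380000, 1.441630) = -0.798298
  k2 = f(1.570000, 1.289954) = -0.383981
  u ← 1.441630 + 0.38·(-0.383981) = 1.295718
u(1.76) ≈ 1.2957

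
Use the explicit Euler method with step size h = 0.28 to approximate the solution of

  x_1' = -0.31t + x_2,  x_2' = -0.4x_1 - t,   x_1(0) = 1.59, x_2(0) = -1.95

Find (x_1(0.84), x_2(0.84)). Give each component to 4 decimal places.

-0.2753, -2.5277

Euler on (x_1,x_2): x_1_{n+1} = x_1_n + h·x_1', x_2_{n+1} = x_2_n + h·x_2'.
0.000000: (1.590000, -1.950000); f=(-1.950000, -0.636000) → (1.044000, -2.128080)
0.280000: (1.044000, -2.128080); f=(-2.214880, -0.697600) → (0.423834, -2.323408)
0.560000: (0.423834, -2.323408); f=(-2.497008, -0.729533) → (-0.275329, -2.527677)
(x_1(0.84), x_2(0.84)) ≈ (-0.2753, -2.5277)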